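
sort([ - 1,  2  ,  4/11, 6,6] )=[ - 1, 4/11,  2, 6,6] 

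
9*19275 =173475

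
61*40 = 2440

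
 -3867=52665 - 56532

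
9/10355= 9/10355 = 0.00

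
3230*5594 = 18068620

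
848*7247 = 6145456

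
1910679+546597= 2457276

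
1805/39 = 1805/39 = 46.28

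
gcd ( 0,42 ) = 42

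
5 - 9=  - 4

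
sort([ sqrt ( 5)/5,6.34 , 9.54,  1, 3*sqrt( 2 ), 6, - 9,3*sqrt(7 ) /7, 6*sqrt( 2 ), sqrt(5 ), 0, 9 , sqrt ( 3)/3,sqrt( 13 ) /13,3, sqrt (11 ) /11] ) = [-9, 0,sqrt( 13)/13, sqrt(11 )/11,sqrt (5 )/5, sqrt(3)/3, 1, 3*sqrt( 7 )/7,  sqrt( 5 ), 3, 3*sqrt( 2),6 , 6.34,6*sqrt( 2), 9,9.54 ]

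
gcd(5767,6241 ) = 79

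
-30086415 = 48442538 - 78528953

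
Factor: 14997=3^1*4999^1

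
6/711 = 2/237 = 0.01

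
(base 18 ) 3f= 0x45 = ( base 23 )30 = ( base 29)2B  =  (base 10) 69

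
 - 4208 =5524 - 9732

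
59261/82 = 59261/82 = 722.70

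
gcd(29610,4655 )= 35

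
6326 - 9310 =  - 2984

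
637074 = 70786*9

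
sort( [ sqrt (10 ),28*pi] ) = [sqrt( 10),28 * pi] 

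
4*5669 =22676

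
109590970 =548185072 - 438594102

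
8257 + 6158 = 14415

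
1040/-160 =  - 13/2 = - 6.50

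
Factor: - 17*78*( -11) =14586 = 2^1 * 3^1*11^1  *  13^1 * 17^1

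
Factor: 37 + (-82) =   -  3^2 *5^1= - 45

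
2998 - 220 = 2778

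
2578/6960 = 1289/3480 = 0.37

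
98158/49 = 2003 + 11/49 = 2003.22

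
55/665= 11/133= 0.08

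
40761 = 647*63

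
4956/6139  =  708/877 = 0.81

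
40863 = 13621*3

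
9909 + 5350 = 15259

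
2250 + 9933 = 12183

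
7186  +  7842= 15028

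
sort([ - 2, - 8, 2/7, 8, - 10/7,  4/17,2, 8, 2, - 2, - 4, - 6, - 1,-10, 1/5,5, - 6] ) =[-10, - 8,-6, - 6, - 4,-2, - 2, - 10/7, - 1 , 1/5,4/17, 2/7, 2,  2, 5,  8,  8] 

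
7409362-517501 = 6891861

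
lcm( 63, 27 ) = 189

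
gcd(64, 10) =2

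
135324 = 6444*21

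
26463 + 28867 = 55330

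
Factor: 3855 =3^1*5^1*257^1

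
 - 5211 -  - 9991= 4780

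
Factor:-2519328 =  - 2^5*3^1*7^1*23^1*163^1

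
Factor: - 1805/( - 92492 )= 2^( - 2) * 5^1*19^1 * 1217^( - 1) = 95/4868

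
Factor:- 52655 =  - 5^1*10531^1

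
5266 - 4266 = 1000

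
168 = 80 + 88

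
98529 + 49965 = 148494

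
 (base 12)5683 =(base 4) 2112003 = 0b10010110000011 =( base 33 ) 8r0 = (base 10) 9603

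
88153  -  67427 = 20726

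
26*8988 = 233688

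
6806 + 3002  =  9808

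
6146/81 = 75+71/81=75.88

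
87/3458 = 87/3458 = 0.03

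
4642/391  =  11 + 341/391=11.87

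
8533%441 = 154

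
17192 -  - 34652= 51844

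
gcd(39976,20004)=4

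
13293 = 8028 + 5265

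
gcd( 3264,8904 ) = 24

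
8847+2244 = 11091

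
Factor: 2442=2^1* 3^1 * 11^1 * 37^1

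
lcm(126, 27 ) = 378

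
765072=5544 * 138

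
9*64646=581814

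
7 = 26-19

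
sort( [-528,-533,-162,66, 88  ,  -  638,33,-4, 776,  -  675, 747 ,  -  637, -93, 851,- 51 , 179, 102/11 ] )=[ - 675, - 638,- 637 , -533,  -  528,-162,-93, - 51, - 4, 102/11,33,66,88,179, 747,776,851]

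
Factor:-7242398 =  - 2^1*3621199^1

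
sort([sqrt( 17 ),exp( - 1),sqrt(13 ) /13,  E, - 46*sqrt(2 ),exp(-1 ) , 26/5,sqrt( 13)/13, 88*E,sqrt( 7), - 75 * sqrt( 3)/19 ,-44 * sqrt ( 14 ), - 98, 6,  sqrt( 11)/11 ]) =[ - 44 * sqrt( 14) ,-98,- 46*sqrt( 2 ),-75*sqrt (3 ) /19,sqrt (13 )/13,sqrt(13)/13,sqrt( 11) /11, exp( - 1),exp( - 1 ), sqrt( 7 ),E,sqrt(17),26/5, 6,88*E]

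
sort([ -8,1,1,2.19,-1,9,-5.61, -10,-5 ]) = [ - 10, - 8, - 5.61, - 5,-1,1, 1,2.19,  9 ]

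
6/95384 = 3/47692 = 0.00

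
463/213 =463/213=2.17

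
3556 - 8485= - 4929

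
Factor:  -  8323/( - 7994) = 1189/1142 = 2^( -1)*29^1*41^1 *571^(-1 ) 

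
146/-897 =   -  1 + 751/897= -0.16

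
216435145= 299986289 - 83551144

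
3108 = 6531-3423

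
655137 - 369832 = 285305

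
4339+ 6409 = 10748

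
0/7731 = 0= 0.00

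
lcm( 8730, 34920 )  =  34920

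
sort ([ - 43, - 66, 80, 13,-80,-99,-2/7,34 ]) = [-99 , - 80,-66,-43,-2/7 , 13,34,80] 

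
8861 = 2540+6321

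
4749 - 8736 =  - 3987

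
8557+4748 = 13305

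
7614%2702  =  2210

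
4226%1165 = 731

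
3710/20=185  +  1/2 =185.50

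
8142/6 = 1357 = 1357.00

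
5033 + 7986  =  13019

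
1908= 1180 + 728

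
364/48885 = 364/48885=0.01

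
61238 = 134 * 457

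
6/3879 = 2/1293 = 0.00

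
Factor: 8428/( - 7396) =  - 49/43 = - 7^2*43^( - 1)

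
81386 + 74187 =155573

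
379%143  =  93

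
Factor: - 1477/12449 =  - 7/59 = - 7^1 *59^( - 1) 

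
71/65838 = 71/65838 = 0.00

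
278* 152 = 42256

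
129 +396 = 525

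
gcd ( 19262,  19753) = 1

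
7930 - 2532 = 5398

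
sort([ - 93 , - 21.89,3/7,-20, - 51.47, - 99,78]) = [ - 99, -93, - 51.47, - 21.89, - 20 , 3/7, 78]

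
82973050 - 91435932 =-8462882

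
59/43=1 + 16/43 = 1.37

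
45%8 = 5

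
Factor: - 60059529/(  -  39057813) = 3^1*797^1*2791^1*4339757^ (  -  1) = 6673281/4339757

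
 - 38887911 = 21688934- 60576845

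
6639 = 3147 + 3492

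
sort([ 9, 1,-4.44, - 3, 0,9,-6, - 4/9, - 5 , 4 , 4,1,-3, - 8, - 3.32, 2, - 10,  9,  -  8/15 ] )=[ - 10,-8, - 6, - 5, -4.44, - 3.32, - 3,-3 , - 8/15,-4/9,0,1 , 1,2,4, 4, 9, 9,9]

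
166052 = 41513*4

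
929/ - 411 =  - 3+304/411 = -2.26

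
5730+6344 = 12074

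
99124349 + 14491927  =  113616276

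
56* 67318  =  3769808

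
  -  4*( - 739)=2956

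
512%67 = 43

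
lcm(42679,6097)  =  42679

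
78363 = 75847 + 2516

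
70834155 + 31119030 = 101953185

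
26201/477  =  26201/477 = 54.93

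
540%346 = 194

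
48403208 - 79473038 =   -  31069830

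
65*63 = 4095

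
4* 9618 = 38472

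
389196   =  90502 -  - 298694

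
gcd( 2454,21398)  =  2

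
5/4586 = 5/4586  =  0.00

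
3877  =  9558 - 5681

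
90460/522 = 45230/261 = 173.30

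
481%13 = 0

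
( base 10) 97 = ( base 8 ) 141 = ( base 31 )34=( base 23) 45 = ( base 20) 4H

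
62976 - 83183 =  - 20207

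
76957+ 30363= 107320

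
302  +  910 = 1212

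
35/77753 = 35/77753 = 0.00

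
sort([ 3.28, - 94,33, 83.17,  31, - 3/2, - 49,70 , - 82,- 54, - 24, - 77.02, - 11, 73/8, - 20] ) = [ - 94,  -  82 , - 77.02, - 54, - 49, - 24, - 20, - 11,  -  3/2, 3.28,73/8, 31, 33, 70, 83.17 ]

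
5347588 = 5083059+264529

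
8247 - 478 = 7769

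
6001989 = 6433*933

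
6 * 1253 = 7518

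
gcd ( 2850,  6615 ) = 15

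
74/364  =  37/182 = 0.20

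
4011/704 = 4011/704 = 5.70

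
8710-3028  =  5682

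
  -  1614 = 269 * (  -  6 )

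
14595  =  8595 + 6000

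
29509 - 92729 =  - 63220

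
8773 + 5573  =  14346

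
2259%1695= 564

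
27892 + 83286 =111178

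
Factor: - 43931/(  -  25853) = 103^ ( - 1 )*197^1*223^1*251^( - 1)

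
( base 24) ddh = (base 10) 7817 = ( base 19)12C8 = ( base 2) 1111010001001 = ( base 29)98g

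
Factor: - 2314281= - 3^1* 771427^1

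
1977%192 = 57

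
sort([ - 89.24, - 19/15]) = [ - 89.24, - 19/15 ] 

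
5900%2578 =744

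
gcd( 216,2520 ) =72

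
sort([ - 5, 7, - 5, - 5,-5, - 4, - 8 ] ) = [ - 8, - 5,  -  5, - 5, - 5,-4,7 ] 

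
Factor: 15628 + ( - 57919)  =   - 3^2*37^1*127^1 = - 42291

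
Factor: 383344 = 2^4*13^1  *19^1*97^1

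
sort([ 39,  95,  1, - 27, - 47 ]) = [ - 47,-27, 1,39, 95]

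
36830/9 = 36830/9 = 4092.22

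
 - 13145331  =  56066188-69211519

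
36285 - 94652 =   -  58367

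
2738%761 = 455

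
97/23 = 4 + 5/23 = 4.22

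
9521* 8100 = 77120100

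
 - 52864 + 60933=8069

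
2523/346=7 + 101/346 = 7.29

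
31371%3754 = 1339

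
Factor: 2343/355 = 3^1*5^( - 1 )*11^1= 33/5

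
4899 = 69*71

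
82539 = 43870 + 38669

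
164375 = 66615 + 97760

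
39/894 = 13/298 = 0.04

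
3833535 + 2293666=6127201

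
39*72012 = 2808468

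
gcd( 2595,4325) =865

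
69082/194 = 356 + 9/97=356.09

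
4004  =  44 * 91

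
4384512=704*6228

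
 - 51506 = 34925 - 86431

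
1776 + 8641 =10417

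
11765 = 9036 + 2729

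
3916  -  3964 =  - 48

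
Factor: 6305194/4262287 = 2^1*7^1*79^(-1 )*97^1*163^ ( - 1 )*331^( - 1 ) * 4643^1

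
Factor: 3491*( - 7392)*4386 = -2^6*3^2*7^1 * 11^1*17^1*43^1  *  3491^1 = - 113182800192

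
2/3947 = 2/3947 = 0.00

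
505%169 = 167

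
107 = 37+70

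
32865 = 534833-501968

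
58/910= 29/455 = 0.06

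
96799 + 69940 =166739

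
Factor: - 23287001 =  - 3797^1*6133^1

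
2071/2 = 2071/2 = 1035.50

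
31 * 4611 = 142941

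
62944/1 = 62944 = 62944.00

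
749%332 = 85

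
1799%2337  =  1799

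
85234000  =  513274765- 428040765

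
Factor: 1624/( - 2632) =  - 29^1*47^(  -  1) = - 29/47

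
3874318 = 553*7006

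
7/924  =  1/132 = 0.01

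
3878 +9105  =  12983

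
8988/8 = 2247/2 = 1123.50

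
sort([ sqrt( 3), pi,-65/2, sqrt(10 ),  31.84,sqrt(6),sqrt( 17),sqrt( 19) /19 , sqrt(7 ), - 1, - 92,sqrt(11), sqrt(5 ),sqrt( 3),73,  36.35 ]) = [ - 92, - 65/2,-1, sqrt(19 ) /19,  sqrt( 3),sqrt( 3),sqrt( 5 ),sqrt( 6 ), sqrt(7),pi,sqrt (10) , sqrt( 11), sqrt( 17),31.84,  36.35, 73 ]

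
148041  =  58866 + 89175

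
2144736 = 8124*264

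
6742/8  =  842 + 3/4  =  842.75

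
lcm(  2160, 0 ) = 0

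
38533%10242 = 7807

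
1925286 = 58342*33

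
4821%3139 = 1682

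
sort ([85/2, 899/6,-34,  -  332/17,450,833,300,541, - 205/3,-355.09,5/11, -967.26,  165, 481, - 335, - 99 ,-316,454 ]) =[ - 967.26,-355.09, - 335,-316,-99, - 205/3,-34,- 332/17,5/11 , 85/2,899/6,165 , 300,450,454, 481,541 , 833]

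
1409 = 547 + 862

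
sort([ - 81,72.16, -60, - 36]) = [ - 81, - 60,-36, 72.16] 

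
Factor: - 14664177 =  - 3^2*11^1*148123^1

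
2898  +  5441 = 8339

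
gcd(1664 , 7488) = 832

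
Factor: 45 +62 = 107 = 107^1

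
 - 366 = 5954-6320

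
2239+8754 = 10993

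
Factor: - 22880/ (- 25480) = 2^2*7^( - 2)*11^1=44/49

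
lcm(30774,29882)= 2061858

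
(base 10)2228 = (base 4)202310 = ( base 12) 1358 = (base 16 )8B4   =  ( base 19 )635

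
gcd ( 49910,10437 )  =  7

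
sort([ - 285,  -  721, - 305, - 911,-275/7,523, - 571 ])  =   [ - 911, - 721, - 571,-305, - 285, - 275/7,523 ]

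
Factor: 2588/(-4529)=-4/7 = - 2^2*7^ (-1)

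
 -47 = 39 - 86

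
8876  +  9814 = 18690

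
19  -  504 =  - 485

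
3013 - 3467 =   -  454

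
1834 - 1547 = 287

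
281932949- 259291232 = 22641717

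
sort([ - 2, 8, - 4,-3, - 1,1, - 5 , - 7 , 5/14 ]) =[ - 7, - 5, - 4, - 3, - 2, - 1,  5/14,1,8 ]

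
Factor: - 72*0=0^1 = 0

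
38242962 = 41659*918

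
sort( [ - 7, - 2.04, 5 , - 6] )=[ - 7, - 6, - 2.04, 5]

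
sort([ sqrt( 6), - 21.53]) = [ - 21.53, sqrt ( 6 ) ]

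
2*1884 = 3768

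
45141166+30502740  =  75643906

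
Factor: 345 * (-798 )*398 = - 2^2*3^2*5^1*7^1 * 19^1*23^1*199^1 = - 109573380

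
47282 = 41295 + 5987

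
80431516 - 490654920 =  - 410223404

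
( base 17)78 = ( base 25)52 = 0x7f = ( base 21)61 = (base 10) 127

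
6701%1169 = 856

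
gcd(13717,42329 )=1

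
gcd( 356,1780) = 356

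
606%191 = 33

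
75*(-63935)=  - 4795125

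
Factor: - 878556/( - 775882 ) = 439278/387941 = 2^1*3^1*7^1* 23^(-1 )  *101^( - 1 )*167^( - 1 )*10459^1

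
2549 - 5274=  - 2725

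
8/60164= 2/15041=   0.00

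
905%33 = 14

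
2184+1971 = 4155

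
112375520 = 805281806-692906286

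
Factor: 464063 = 223^1*2081^1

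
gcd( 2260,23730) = 1130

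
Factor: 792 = 2^3  *  3^2 * 11^1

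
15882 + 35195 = 51077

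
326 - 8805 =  - 8479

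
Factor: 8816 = 2^4*19^1 * 29^1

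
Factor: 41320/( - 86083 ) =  - 2^3 * 5^1*1033^1*86083^(  -  1 )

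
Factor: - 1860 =-2^2*3^1*5^1*31^1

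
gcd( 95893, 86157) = 1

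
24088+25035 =49123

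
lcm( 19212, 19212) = 19212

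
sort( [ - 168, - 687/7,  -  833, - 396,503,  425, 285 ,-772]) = [-833 , - 772, - 396, - 168, - 687/7, 285 , 425,  503 ]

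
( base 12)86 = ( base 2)1100110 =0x66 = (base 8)146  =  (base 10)102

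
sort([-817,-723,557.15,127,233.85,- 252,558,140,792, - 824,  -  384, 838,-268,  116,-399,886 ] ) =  [ - 824, -817,-723, - 399,-384,-268,-252, 116,127,140, 233.85,557.15 , 558,792, 838,886] 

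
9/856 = 9/856 = 0.01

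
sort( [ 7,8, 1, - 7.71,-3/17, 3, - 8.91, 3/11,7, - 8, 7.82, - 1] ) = [ - 8.91,-8, -7.71, - 1, - 3/17,3/11,1,3 , 7, 7,7.82, 8] 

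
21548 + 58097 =79645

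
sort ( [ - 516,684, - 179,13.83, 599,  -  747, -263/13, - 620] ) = [ - 747,-620 , - 516,  -  179,- 263/13, 13.83, 599,  684]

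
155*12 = 1860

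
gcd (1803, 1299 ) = 3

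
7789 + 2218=10007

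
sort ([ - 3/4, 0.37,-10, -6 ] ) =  [ - 10, - 6, - 3/4,0.37 ] 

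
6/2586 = 1/431 = 0.00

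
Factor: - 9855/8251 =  - 3^3*5^1*37^( - 1 ) * 73^1 * 223^( - 1 )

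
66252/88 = 752+19/22 = 752.86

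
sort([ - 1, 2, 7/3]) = [ - 1, 2,  7/3 ] 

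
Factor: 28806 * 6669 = 2^1* 3^4*13^1*19^1*4801^1 = 192107214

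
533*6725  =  3584425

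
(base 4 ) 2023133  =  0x22DF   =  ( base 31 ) 98U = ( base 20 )1267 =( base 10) 8927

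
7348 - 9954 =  -2606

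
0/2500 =0 = 0.00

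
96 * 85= 8160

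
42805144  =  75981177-33176033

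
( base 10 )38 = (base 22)1G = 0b100110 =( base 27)1b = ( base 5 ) 123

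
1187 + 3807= 4994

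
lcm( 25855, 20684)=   103420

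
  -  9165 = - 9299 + 134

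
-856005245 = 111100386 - 967105631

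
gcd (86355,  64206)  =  9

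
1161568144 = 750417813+411150331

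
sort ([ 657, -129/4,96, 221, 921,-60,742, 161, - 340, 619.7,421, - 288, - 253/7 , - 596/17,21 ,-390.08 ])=[-390.08,-340, - 288, - 60, - 253/7, - 596/17, - 129/4, 21,96, 161,221, 421,619.7,657, 742,921]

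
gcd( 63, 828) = 9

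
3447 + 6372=9819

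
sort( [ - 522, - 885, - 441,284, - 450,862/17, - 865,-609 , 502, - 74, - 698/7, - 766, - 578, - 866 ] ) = [ - 885 , - 866 , - 865, - 766, - 609,-578, - 522, - 450, - 441, - 698/7, - 74,  862/17,  284,  502] 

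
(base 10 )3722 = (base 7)13565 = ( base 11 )2884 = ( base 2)111010001010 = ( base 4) 322022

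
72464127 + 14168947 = 86633074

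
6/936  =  1/156 =0.01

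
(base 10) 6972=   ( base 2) 1101100111100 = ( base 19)105I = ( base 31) 77S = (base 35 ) 5O7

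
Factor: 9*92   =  828 = 2^2*3^2*23^1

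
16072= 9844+6228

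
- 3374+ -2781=-6155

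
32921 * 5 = 164605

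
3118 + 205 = 3323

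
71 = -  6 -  - 77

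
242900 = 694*350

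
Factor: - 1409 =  - 1409^1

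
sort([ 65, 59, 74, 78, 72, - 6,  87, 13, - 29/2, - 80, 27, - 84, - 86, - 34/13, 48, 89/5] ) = [ - 86, - 84, - 80, - 29/2, - 6,-34/13, 13,89/5,27 , 48, 59, 65, 72,  74, 78, 87] 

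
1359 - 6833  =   - 5474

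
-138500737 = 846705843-985206580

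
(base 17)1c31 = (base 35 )6UX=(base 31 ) 8o1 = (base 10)8433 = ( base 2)10000011110001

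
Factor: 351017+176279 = 527296 = 2^6*7^1*11^1*107^1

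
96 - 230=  - 134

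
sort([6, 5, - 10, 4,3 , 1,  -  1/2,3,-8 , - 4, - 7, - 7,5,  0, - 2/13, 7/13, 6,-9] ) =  [-10, - 9, - 8, - 7, - 7,-4, - 1/2, - 2/13,  0,7/13,1,3, 3,4, 5,5 , 6, 6] 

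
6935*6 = 41610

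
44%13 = 5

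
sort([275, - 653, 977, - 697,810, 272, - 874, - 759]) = [ - 874, - 759,  -  697, - 653, 272, 275, 810, 977 ] 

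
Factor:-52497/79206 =  -  57/86=- 2^(-1 )* 3^1* 19^1*43^(  -  1 )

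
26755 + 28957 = 55712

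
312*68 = 21216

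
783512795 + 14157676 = 797670471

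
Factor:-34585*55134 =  - 1906809390  =  -  2^1*3^3*5^1*1021^1*6917^1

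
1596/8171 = 1596/8171 = 0.20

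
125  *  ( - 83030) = -10378750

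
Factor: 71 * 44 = 2^2*11^1*71^1 =3124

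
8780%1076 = 172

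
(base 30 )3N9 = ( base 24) 5lf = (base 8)6507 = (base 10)3399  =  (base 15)1019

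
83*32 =2656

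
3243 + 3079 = 6322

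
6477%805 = 37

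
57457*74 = 4251818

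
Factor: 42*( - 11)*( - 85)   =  39270  =  2^1*3^1*5^1*7^1 * 11^1*17^1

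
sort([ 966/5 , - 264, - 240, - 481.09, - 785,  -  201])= [  -  785, - 481.09,-264, - 240, - 201, 966/5]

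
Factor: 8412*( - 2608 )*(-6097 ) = 133759010112 = 2^6*3^1*7^1*13^1*67^1 * 163^1*701^1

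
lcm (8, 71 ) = 568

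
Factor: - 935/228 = -2^ ( - 2)*3^(  -  1)*5^1*11^1  *17^1 * 19^ ( - 1)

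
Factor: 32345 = 5^1*6469^1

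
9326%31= 26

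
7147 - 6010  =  1137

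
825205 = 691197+134008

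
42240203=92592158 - 50351955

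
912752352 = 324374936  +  588377416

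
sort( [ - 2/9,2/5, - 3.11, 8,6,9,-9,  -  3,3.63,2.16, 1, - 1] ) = [-9, - 3.11 ,-3, - 1, - 2/9, 2/5,1 , 2.16 , 3.63,6, 8 , 9 ] 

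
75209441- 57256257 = 17953184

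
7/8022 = 1/1146 = 0.00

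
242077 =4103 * 59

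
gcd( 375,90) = 15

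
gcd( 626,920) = 2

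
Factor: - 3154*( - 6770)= 2^2*5^1*19^1*83^1*677^1 = 21352580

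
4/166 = 2/83 = 0.02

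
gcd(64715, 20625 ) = 5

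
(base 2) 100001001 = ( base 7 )526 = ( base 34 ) 7r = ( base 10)265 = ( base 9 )324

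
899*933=838767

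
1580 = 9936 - 8356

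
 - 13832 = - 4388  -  9444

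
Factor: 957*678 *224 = 2^6*3^2 * 7^1*11^1*29^1*113^1=145341504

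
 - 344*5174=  - 1779856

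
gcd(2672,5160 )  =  8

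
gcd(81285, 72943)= 1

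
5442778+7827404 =13270182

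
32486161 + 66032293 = 98518454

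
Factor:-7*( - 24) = 2^3*3^1 * 7^1 = 168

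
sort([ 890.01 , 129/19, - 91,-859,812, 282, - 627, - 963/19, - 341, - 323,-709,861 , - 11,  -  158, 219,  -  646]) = [ - 859, - 709, - 646, - 627,-341, - 323, - 158, - 91 , - 963/19, - 11,  129/19  ,  219, 282 , 812,861, 890.01 ] 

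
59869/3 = 19956 + 1/3 = 19956.33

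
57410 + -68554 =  - 11144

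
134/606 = 67/303 = 0.22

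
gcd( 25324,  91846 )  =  2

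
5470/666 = 8 + 71/333  =  8.21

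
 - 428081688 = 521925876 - 950007564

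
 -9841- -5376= - 4465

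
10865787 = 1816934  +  9048853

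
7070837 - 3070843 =3999994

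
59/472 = 1/8 = 0.12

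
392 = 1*392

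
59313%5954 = 5727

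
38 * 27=1026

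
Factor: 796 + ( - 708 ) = 2^3*  11^1 =88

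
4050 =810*5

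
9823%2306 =599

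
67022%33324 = 374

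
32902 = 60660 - 27758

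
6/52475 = 6/52475 = 0.00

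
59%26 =7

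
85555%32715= 20125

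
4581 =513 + 4068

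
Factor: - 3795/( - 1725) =11/5= 5^(-1)*11^1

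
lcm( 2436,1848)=53592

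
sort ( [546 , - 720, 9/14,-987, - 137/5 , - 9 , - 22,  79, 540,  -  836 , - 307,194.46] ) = [ -987, - 836,  -  720, - 307, - 137/5, -22, - 9,  9/14, 79,194.46,  540 , 546] 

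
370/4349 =370/4349 = 0.09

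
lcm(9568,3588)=28704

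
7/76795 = 7/76795 = 0.00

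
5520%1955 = 1610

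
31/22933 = 31/22933 = 0.00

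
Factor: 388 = 2^2*97^1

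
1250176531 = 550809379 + 699367152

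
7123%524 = 311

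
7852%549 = 166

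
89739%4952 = 603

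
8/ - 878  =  -4/439= - 0.01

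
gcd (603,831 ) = 3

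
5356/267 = 5356/267 = 20.06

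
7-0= 7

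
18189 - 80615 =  - 62426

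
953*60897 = 58034841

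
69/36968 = 69/36968 = 0.00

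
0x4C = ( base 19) 40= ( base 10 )76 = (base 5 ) 301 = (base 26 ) 2o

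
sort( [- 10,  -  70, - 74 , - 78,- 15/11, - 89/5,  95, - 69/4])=[ - 78,  -  74,-70  , - 89/5,-69/4, - 10, - 15/11,  95]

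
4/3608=1/902  =  0.00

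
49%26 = 23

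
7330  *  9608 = 70426640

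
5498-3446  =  2052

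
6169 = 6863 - 694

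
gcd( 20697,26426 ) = 1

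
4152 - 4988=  - 836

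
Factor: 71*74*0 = 0^1  =  0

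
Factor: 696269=7^1*17^1*5851^1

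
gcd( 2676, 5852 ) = 4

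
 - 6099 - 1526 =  - 7625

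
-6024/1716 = -502/143 =-3.51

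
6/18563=6/18563 = 0.00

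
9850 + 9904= 19754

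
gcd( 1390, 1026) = 2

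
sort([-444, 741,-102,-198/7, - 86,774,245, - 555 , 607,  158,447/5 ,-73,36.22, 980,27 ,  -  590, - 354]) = [ - 590, - 555,-444 , - 354, - 102, - 86, - 73,  -  198/7,27, 36.22,447/5, 158,245,607, 741,774,980]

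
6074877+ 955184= 7030061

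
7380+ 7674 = 15054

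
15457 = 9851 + 5606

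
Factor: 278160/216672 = 95/74 = 2^( - 1)*5^1*19^1*37^(-1)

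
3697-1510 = 2187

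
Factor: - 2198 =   -  2^1*7^1*157^1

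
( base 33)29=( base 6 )203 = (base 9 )83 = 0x4B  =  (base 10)75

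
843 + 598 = 1441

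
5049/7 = 721+2/7= 721.29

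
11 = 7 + 4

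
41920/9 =4657 + 7/9=4657.78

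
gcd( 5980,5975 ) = 5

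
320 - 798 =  - 478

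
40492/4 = 10123 = 10123.00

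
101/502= 101/502 = 0.20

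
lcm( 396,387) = 17028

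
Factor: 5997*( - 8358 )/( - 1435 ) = 2^1*3^2*5^( - 1)*41^( - 1)*199^1*1999^1 = 7160418/205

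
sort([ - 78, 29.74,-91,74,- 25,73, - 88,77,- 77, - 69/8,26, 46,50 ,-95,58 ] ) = [ - 95 ,- 91, - 88,-78,-77,  -  25, - 69/8,26,29.74,  46, 50,58, 73,74 , 77 ] 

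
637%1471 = 637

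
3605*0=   0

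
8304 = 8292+12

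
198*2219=439362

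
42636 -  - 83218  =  125854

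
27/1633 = 27/1633 = 0.02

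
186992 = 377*496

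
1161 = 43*27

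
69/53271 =23/17757 = 0.00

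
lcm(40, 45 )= 360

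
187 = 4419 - 4232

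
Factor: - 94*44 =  - 2^3 * 11^1 * 47^1 =- 4136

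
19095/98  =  194+83/98 =194.85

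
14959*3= 44877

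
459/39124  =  459/39124 = 0.01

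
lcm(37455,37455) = 37455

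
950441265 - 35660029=914781236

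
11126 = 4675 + 6451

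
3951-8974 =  - 5023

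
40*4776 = 191040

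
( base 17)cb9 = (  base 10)3664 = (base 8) 7120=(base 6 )24544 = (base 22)7cc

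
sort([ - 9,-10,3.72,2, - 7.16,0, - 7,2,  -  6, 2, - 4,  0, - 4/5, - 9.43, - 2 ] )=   [ - 10,-9.43,-9, - 7.16,-7 ,-6 ,-4, - 2, - 4/5, 0,0,2, 2,2, 3.72 ] 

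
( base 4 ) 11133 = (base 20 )hb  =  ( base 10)351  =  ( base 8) 537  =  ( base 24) ef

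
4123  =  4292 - 169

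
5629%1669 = 622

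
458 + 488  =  946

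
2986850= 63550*47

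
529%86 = 13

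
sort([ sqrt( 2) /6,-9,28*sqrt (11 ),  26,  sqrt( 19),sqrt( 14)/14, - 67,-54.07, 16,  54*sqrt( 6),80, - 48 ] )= [ - 67, - 54.07, - 48, - 9, sqrt( 2) /6  ,  sqrt( 14 )/14,sqrt(19 ),16,  26,  80, 28*sqrt(11),54*sqrt(6) ] 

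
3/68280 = 1/22760 = 0.00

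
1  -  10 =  - 9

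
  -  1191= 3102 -4293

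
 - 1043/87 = - 12+ 1/87 = - 11.99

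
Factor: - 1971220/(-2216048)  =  492805/554012 = 2^( - 2 )*5^1*43^( - 1)*3221^( - 1)*98561^1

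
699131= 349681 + 349450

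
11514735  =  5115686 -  - 6399049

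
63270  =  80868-17598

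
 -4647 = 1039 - 5686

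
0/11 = 0 =0.00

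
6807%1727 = 1626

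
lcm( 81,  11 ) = 891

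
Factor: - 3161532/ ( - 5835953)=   2^2*  3^1*11^1*43^1*557^1 * 5835953^(- 1 ) 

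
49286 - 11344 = 37942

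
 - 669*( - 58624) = 39219456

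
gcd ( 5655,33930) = 5655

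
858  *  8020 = 6881160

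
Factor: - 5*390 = -2^1* 3^1*5^2 * 13^1 =- 1950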